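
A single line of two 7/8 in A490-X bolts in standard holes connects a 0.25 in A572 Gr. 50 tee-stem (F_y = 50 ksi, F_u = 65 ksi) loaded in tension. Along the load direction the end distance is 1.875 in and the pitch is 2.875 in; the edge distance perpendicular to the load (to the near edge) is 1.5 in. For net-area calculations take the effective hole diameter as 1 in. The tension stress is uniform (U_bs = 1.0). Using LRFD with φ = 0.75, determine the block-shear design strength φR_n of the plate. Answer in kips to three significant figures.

Shear plane L_v = 1.875 + 1·2.875 = 4.75 in; A_gv = 4.75 × 0.25 = 1.188 in².
A_nv = (4.75 − 1.5·1) × 0.25 = 0.8125 in².
A_nt = (1.5 − 0.5·1) × 0.25 = 0.25 in².
0.6 F_u A_nv = 31.69 kips; 0.6 F_y A_gv = 35.62 kips → shear rupture governs the shear term.
R_n = 31.69 + 1.0 × 65 × 0.25 = 47.94 kips.
Design strength φR_n = 0.75 × 47.94 = 36 kips.

36 kips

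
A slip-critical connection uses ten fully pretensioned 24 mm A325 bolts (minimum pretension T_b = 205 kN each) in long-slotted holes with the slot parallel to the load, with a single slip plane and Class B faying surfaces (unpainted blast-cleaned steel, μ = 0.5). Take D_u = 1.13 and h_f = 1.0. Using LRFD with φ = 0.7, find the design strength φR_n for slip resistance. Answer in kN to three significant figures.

811 kN

R_n = μ · D_u · h_f · T_b · n_s · n_b = 0.5 × 1.13 × 1.0 × 205 × 1 × 10 = 1158 kN.
Design strength φR_n = 0.7 × 1158 = 811 kN.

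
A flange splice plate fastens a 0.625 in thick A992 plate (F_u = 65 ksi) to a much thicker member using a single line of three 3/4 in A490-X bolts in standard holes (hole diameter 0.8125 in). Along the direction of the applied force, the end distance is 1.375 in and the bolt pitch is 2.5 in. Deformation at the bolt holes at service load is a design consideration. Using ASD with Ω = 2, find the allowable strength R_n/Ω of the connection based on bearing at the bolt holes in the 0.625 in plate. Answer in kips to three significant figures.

Per bolt r_n = 1.2 l_c t F_u ≤ 2.4 d t F_u; upper limit = 2.4 × 0.75 × 0.625 × 65 = 73.12 kips.
Edge bolt: l_c = 1.375 − 0.8125/2 = 0.9688 in → 1.2 × 0.9688 × 0.625 × 65 = 47.23 → r_n = 47.23 kips.
Interior bolts: l_c = 2.5 − 0.8125 = 1.688 in → 1.2 × 1.688 × 0.625 × 65 = 82.27 → r_n = 73.12 kips.
R_n = 1 × 47.23 + 2 × 73.12 = 193.5 kips.
Allowable strength R_n/Ω = 193.5 / 2 = 96.7 kips.

96.7 kips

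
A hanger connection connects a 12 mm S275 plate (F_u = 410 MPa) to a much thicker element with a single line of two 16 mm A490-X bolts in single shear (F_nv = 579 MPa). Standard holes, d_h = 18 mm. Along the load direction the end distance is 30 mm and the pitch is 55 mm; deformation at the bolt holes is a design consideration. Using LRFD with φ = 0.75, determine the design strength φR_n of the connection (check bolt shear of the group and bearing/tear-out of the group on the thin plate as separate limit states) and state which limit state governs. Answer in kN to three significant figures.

175 kN (bolt shear governs)

Bolt shear: A_b = π·16²/4 = 201.1 mm²; R_n = 579 × 201.1 × 2 × 1 / 1000 = 232.8 kN → 0.75 × 232.8 = 175 kN.
Bearing (1.2 l_c t F_u ≤ 2.4 d t F_u): upper limit = 2.4·16·12·410 / 1000 = 188.9 kN.
  Edge l_c = 30 − 18/2 = 21 → r_n = 124 kN; interior l_c = 55 − 18 = 37 → r_n = 188.9 kN.
  R_n,bearing = 1·124 + 1·188.9 = 312.9 kN → 0.75 × 312.9 = 235 kN.
Bolt shear governs: 175 kN.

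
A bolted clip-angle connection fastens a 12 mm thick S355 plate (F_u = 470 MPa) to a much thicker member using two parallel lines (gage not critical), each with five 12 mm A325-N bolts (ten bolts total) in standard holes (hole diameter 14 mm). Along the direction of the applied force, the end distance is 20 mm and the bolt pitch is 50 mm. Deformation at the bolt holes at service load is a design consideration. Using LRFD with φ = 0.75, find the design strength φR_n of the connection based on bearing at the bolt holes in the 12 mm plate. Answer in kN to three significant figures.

Per bolt r_n = 1.2 l_c t F_u ≤ 2.4 d t F_u; upper limit = 2.4 × 12 × 12 × 470 / 1000 = 162.4 kN.
Edge bolt: l_c = 20 − 14/2 = 13 mm → 1.2 × 13 × 12 × 470 / 1000 = 87.98 → r_n = 87.98 kN.
Interior bolts: l_c = 50 − 14 = 36 mm → 1.2 × 36 × 12 × 470 / 1000 = 243.6 → r_n = 162.4 kN.
R_n = 2 × 87.98 + 8 × 162.4 = 1475 kN.
Design strength φR_n = 0.75 × 1475 = 1110 kN.

1110 kN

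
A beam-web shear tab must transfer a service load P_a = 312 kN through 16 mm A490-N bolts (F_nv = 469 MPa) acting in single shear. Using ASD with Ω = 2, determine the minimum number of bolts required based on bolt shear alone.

A_b = π·16²/4 = 201.1 mm².
Per-bolt allowable strength R_n/Ω = 469 × 201.1 × 1 / 1000 / 2 = 47.15 kN.
n ≥ 312 / 47.15 = 6.617 → use 7 bolts.

7 bolts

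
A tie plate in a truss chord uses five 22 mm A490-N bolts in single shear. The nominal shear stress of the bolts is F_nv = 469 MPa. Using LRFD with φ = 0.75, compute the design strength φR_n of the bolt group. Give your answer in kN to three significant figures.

669 kN

A_b = π × 22² / 4 = 380.1 mm².
R_n = F_nv · A_b · n · n_s = 469 × 380.1 × 5 × 1 / 1000 = 891.4 kN.
Design strength φR_n = 0.75 × 891.4 = 669 kN.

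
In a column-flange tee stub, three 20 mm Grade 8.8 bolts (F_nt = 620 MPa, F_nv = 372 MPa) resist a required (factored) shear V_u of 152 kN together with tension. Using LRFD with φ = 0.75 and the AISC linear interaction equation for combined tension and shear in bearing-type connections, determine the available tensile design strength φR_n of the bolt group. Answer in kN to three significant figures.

316 kN

A_b = π·20²/4 = 314.2 mm²; f_rv = 152 × 1000 / (3 × 314.2) = 161.3 MPa.
F'_nt = 1.3 F_nt − (F_nt / φF_nv) f_rv = 1.3·620 − (620/(0.75·372))·161.3 = 447.6 MPa, capped at F_nt → F'_nt = 447.6 MPa.
R_n = F'_nt · A_b · n = 447.6 × 314.2 × 3 / 1000 = 421.9 kN.
Design strength φR_n = 0.75 × 421.9 = 316 kN.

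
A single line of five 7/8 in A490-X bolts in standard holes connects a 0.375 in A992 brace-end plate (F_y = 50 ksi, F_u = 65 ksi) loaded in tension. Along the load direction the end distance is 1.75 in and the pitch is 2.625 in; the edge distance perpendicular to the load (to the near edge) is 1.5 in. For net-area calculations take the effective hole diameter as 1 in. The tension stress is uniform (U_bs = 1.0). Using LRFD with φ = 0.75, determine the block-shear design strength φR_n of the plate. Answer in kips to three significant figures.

Shear plane L_v = 1.75 + 4·2.625 = 12.25 in; A_gv = 12.25 × 0.375 = 4.594 in².
A_nv = (12.25 − 4.5·1) × 0.375 = 2.906 in².
A_nt = (1.5 − 0.5·1) × 0.375 = 0.375 in².
0.6 F_u A_nv = 113.3 kips; 0.6 F_y A_gv = 137.8 kips → shear rupture governs the shear term.
R_n = 113.3 + 1.0 × 65 × 0.375 = 137.7 kips.
Design strength φR_n = 0.75 × 137.7 = 103 kips.

103 kips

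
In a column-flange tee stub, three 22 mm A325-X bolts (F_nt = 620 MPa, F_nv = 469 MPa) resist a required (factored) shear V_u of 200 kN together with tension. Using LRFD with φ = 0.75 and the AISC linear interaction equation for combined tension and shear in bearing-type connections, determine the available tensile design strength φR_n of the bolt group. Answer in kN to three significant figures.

A_b = π·22²/4 = 380.1 mm²; f_rv = 200 × 1000 / (3 × 380.1) = 175.4 MPa.
F'_nt = 1.3 F_nt − (F_nt / φF_nv) f_rv = 1.3·620 − (620/(0.75·469))·175.4 = 496.9 MPa, capped at F_nt → F'_nt = 496.9 MPa.
R_n = F'_nt · A_b · n = 496.9 × 380.1 × 3 / 1000 = 566.6 kN.
Design strength φR_n = 0.75 × 566.6 = 425 kN.

425 kN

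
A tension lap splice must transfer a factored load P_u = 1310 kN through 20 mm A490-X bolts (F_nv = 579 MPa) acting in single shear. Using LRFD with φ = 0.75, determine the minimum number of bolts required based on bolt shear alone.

A_b = π·20²/4 = 314.2 mm².
Per-bolt design strength φR_n = 0.75 × 579 × 314.2 × 1 / 1000 = 136.4 kN.
n ≥ 1310 / 136.4 = 9.602 → use 10 bolts.

10 bolts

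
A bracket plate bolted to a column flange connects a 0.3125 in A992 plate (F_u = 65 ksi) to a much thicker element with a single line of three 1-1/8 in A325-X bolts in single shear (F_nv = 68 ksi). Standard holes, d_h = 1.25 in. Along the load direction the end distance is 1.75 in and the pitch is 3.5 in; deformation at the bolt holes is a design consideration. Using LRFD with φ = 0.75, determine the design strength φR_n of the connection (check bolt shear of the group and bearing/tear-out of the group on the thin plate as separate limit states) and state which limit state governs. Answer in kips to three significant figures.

103 kips (bearing governs)

Bolt shear: A_b = π·1.125²/4 = 0.994 in²; R_n = 68 × 0.994 × 3 × 1 = 202.8 kips → 0.75 × 202.8 = 152 kips.
Bearing (1.2 l_c t F_u ≤ 2.4 d t F_u): upper limit = 2.4·1.125·0.3125·65 = 54.84 kips.
  Edge l_c = 1.75 − 1.25/2 = 1.125 → r_n = 27.42 kips; interior l_c = 3.5 − 1.25 = 2.25 → r_n = 54.84 kips.
  R_n,bearing = 1·27.42 + 2·54.84 = 137.1 kips → 0.75 × 137.1 = 103 kips.
Bearing governs: 103 kips.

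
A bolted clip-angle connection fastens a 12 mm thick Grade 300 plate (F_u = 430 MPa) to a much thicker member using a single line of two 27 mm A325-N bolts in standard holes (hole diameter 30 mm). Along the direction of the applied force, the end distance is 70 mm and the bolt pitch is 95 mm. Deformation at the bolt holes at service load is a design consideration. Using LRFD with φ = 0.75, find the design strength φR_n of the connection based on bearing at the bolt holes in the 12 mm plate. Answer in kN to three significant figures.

502 kN

Per bolt r_n = 1.2 l_c t F_u ≤ 2.4 d t F_u; upper limit = 2.4 × 27 × 12 × 430 / 1000 = 334.4 kN.
Edge bolt: l_c = 70 − 30/2 = 55 mm → 1.2 × 55 × 12 × 430 / 1000 = 340.6 → r_n = 334.4 kN.
Interior bolts: l_c = 95 − 30 = 65 mm → 1.2 × 65 × 12 × 430 / 1000 = 402.5 → r_n = 334.4 kN.
R_n = 1 × 334.4 + 1 × 334.4 = 668.7 kN.
Design strength φR_n = 0.75 × 668.7 = 502 kN.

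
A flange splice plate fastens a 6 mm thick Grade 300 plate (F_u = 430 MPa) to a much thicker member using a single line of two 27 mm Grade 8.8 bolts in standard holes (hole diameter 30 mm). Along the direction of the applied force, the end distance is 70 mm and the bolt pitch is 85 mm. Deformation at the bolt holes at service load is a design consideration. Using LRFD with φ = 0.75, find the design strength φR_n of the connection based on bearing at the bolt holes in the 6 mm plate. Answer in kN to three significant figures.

Per bolt r_n = 1.2 l_c t F_u ≤ 2.4 d t F_u; upper limit = 2.4 × 27 × 6 × 430 / 1000 = 167.2 kN.
Edge bolt: l_c = 70 − 30/2 = 55 mm → 1.2 × 55 × 6 × 430 / 1000 = 170.3 → r_n = 167.2 kN.
Interior bolts: l_c = 85 − 30 = 55 mm → 1.2 × 55 × 6 × 430 / 1000 = 170.3 → r_n = 167.2 kN.
R_n = 1 × 167.2 + 1 × 167.2 = 334.4 kN.
Design strength φR_n = 0.75 × 334.4 = 251 kN.

251 kN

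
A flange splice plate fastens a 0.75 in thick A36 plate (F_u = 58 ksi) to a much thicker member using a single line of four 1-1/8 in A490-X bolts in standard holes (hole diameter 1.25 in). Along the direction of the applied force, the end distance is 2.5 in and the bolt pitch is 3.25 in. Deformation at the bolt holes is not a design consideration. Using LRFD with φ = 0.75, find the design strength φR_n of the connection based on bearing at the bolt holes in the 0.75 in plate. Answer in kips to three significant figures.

Per bolt r_n = 1.5 l_c t F_u ≤ 3.0 d t F_u; upper limit = 3.0 × 1.125 × 0.75 × 58 = 146.8 kips.
Edge bolt: l_c = 2.5 − 1.25/2 = 1.875 in → 1.5 × 1.875 × 0.75 × 58 = 122.3 → r_n = 122.3 kips.
Interior bolts: l_c = 3.25 − 1.25 = 2 in → 1.5 × 2 × 0.75 × 58 = 130.5 → r_n = 130.5 kips.
R_n = 1 × 122.3 + 3 × 130.5 = 513.8 kips.
Design strength φR_n = 0.75 × 513.8 = 385 kips.

385 kips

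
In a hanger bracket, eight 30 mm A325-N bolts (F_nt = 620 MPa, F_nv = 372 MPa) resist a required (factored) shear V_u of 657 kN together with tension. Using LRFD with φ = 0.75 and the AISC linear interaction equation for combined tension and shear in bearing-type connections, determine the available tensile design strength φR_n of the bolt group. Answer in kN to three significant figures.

2320 kN

A_b = π·30²/4 = 706.9 mm²; f_rv = 657 × 1000 / (8 × 706.9) = 116.2 MPa.
F'_nt = 1.3 F_nt − (F_nt / φF_nv) f_rv = 1.3·620 − (620/(0.75·372))·116.2 = 547.8 MPa, capped at F_nt → F'_nt = 547.8 MPa.
R_n = F'_nt · A_b · n = 547.8 × 706.9 × 8 / 1000 = 3098 kN.
Design strength φR_n = 0.75 × 3098 = 2320 kN.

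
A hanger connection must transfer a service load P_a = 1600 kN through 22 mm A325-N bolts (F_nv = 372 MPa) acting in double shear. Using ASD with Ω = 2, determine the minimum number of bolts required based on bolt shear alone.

A_b = π·22²/4 = 380.1 mm².
Per-bolt allowable strength R_n/Ω = 372 × 380.1 × 2 / 1000 / 2 = 141.4 kN.
n ≥ 1600 / 141.4 = 11.31 → use 12 bolts.

12 bolts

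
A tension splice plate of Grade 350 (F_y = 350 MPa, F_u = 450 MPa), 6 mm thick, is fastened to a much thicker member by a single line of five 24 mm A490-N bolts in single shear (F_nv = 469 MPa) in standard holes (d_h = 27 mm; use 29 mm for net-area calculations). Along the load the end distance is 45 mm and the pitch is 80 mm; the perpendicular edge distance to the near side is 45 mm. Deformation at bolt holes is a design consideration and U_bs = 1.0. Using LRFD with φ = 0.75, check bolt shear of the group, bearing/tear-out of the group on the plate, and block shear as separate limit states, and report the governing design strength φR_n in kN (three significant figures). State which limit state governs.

Bolt shear: A_b = π·24²/4 = 452.4 mm²; R_n = 469 × 452.4 × 5 × 1 / 1000 = 1061 kN → 0.75 × 1061 = 796 kN.
Bearing: edge l_c = 31.5, r_n = 102.1 kN; interior l_c = 53, r_n = 155.5 kN; R_n = 102.1 + 4·155.5 = 724.1 kN → 543 kN.
Block shear: A_gv = 2190, A_nv = 1407, A_nt = 183 mm²; R_n = min(0.6F_uA_nv, 0.6F_yA_gv) + U_bs·F_u·A_nt = 462.2 kN → 347 kN.
Block shear governs: 347 kN.

347 kN (block shear governs)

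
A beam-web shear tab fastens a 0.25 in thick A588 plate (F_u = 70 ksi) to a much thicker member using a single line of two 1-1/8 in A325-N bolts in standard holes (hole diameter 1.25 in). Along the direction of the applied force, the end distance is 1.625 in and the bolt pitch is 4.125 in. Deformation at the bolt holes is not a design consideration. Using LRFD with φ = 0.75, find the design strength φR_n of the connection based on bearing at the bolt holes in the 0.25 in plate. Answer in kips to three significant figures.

Per bolt r_n = 1.5 l_c t F_u ≤ 3.0 d t F_u; upper limit = 3.0 × 1.125 × 0.25 × 70 = 59.06 kips.
Edge bolt: l_c = 1.625 − 1.25/2 = 1 in → 1.5 × 1 × 0.25 × 70 = 26.25 → r_n = 26.25 kips.
Interior bolts: l_c = 4.125 − 1.25 = 2.875 in → 1.5 × 2.875 × 0.25 × 70 = 75.47 → r_n = 59.06 kips.
R_n = 1 × 26.25 + 1 × 59.06 = 85.31 kips.
Design strength φR_n = 0.75 × 85.31 = 64 kips.

64 kips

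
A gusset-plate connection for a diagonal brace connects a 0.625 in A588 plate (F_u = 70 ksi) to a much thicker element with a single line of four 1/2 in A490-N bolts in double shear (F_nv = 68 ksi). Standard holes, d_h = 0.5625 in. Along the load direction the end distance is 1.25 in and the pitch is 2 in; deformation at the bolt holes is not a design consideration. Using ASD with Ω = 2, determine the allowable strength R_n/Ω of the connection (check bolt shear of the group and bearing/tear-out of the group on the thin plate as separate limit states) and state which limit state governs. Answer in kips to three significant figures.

Bolt shear: A_b = π·0.5²/4 = 0.1963 in²; R_n = 68 × 0.1963 × 4 × 2 = 106.8 kips → 106.8 / 2 = 53.4 kips.
Bearing (1.5 l_c t F_u ≤ 3.0 d t F_u): upper limit = 3.0·0.5·0.625·70 = 65.62 kips.
  Edge l_c = 1.25 − 0.5625/2 = 0.9688 → r_n = 63.57 kips; interior l_c = 2 − 0.5625 = 1.438 → r_n = 65.62 kips.
  R_n,bearing = 1·63.57 + 3·65.62 = 260.4 kips → 260.4 / 2 = 130 kips.
Bolt shear governs: 53.4 kips.

53.4 kips (bolt shear governs)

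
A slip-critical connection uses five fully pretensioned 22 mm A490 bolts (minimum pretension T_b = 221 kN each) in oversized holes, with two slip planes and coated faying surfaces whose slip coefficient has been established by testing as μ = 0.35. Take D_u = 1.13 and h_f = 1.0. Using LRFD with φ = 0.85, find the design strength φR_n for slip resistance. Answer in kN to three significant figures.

R_n = μ · D_u · h_f · T_b · n_s · n_b = 0.35 × 1.13 × 1.0 × 221 × 2 × 5 = 874.1 kN.
Design strength φR_n = 0.85 × 874.1 = 743 kN.

743 kN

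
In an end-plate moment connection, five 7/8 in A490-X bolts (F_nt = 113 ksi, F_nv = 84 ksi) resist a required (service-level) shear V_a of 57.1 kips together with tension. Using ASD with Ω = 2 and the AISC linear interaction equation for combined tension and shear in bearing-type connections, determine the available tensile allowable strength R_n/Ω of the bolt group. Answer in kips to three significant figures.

A_b = π·0.875²/4 = 0.6013 in²; f_rv = 57.1 / (5 × 0.6013) = 18.99 ksi.
F'_nt = 1.3 F_nt − (Ω F_nt / F_nv) f_rv = 1.3·113 − (2·113/84)·18.99 = 95.8 ksi, capped at F_nt → F'_nt = 95.8 ksi.
R_n = F'_nt · A_b · n = 95.8 × 0.6013 × 5 = 288 kips.
Allowable strength R_n/Ω = 288 / 2 = 144 kips.

144 kips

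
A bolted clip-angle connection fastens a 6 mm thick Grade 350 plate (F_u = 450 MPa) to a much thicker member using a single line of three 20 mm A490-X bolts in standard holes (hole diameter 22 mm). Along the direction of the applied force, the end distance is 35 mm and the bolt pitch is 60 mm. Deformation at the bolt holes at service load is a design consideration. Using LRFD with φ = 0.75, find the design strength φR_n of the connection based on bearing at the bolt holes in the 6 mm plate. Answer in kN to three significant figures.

Per bolt r_n = 1.2 l_c t F_u ≤ 2.4 d t F_u; upper limit = 2.4 × 20 × 6 × 450 / 1000 = 129.6 kN.
Edge bolt: l_c = 35 − 22/2 = 24 mm → 1.2 × 24 × 6 × 450 / 1000 = 77.76 → r_n = 77.76 kN.
Interior bolts: l_c = 60 − 22 = 38 mm → 1.2 × 38 × 6 × 450 / 1000 = 123.1 → r_n = 123.1 kN.
R_n = 1 × 77.76 + 2 × 123.1 = 324 kN.
Design strength φR_n = 0.75 × 324 = 243 kN.

243 kN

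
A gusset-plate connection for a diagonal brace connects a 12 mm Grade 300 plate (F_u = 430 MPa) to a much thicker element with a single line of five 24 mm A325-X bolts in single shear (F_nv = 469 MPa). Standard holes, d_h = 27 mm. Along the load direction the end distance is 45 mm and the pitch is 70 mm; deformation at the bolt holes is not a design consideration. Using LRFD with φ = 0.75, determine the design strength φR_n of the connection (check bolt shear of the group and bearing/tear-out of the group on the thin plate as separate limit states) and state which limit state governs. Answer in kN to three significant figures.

796 kN (bolt shear governs)

Bolt shear: A_b = π·24²/4 = 452.4 mm²; R_n = 469 × 452.4 × 5 × 1 / 1000 = 1061 kN → 0.75 × 1061 = 796 kN.
Bearing (1.5 l_c t F_u ≤ 3.0 d t F_u): upper limit = 3.0·24·12·430 / 1000 = 371.5 kN.
  Edge l_c = 45 − 27/2 = 31.5 → r_n = 243.8 kN; interior l_c = 70 − 27 = 43 → r_n = 332.8 kN.
  R_n,bearing = 1·243.8 + 4·332.8 = 1575 kN → 0.75 × 1575 = 1180 kN.
Bolt shear governs: 796 kN.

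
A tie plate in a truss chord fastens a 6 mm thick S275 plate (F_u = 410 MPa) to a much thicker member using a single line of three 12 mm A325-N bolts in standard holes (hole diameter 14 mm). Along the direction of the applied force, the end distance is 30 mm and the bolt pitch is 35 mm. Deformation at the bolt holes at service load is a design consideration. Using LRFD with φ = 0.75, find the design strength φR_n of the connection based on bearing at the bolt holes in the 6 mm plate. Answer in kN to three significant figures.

Per bolt r_n = 1.2 l_c t F_u ≤ 2.4 d t F_u; upper limit = 2.4 × 12 × 6 × 410 / 1000 = 70.85 kN.
Edge bolt: l_c = 30 − 14/2 = 23 mm → 1.2 × 23 × 6 × 410 / 1000 = 67.9 → r_n = 67.9 kN.
Interior bolts: l_c = 35 − 14 = 21 mm → 1.2 × 21 × 6 × 410 / 1000 = 61.99 → r_n = 61.99 kN.
R_n = 1 × 67.9 + 2 × 61.99 = 191.9 kN.
Design strength φR_n = 0.75 × 191.9 = 144 kN.

144 kN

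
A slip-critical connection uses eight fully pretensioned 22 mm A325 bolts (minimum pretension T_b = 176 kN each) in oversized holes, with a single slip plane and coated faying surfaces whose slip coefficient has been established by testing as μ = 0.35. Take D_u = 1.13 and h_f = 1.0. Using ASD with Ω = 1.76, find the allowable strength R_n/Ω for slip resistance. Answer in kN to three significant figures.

316 kN

R_n = μ · D_u · h_f · T_b · n_s · n_b = 0.35 × 1.13 × 1.0 × 176 × 1 × 8 = 556.9 kN.
Allowable strength R_n/Ω = 556.9 / 1.76 = 316 kN.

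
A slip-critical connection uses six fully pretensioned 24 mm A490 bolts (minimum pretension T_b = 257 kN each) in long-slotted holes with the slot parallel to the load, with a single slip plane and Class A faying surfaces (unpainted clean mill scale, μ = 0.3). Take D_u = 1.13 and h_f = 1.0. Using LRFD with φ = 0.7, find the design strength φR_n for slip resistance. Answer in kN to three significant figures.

366 kN

R_n = μ · D_u · h_f · T_b · n_s · n_b = 0.3 × 1.13 × 1.0 × 257 × 1 × 6 = 522.7 kN.
Design strength φR_n = 0.7 × 522.7 = 366 kN.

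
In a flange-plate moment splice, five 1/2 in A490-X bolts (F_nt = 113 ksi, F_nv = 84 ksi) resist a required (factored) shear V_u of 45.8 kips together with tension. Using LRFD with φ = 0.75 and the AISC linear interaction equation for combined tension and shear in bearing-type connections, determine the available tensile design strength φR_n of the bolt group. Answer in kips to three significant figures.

46.6 kips

A_b = π·0.5²/4 = 0.1963 in²; f_rv = 45.8 / (5 × 0.1963) = 46.65 ksi.
F'_nt = 1.3 F_nt − (F_nt / φF_nv) f_rv = 1.3·113 − (113/(0.75·84))·46.65 = 63.22 ksi, capped at F_nt → F'_nt = 63.22 ksi.
R_n = F'_nt · A_b · n = 63.22 × 0.1963 × 5 = 62.07 kips.
Design strength φR_n = 0.75 × 62.07 = 46.6 kips.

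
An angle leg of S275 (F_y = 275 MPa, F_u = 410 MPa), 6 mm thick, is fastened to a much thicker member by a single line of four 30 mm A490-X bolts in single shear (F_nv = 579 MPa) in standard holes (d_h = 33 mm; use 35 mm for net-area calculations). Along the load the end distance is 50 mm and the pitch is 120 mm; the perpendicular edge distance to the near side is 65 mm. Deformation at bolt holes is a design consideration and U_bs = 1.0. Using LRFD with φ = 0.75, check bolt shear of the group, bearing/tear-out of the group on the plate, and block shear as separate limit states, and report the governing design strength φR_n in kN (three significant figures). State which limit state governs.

Bolt shear: A_b = π·30²/4 = 706.9 mm²; R_n = 579 × 706.9 × 4 × 1 / 1000 = 1637 kN → 0.75 × 1637 = 1230 kN.
Bearing: edge l_c = 33.5, r_n = 98.89 kN; interior l_c = 87, r_n = 177.1 kN; R_n = 98.89 + 3·177.1 = 630.3 kN → 473 kN.
Block shear: A_gv = 2460, A_nv = 1725, A_nt = 285 mm²; R_n = min(0.6F_uA_nv, 0.6F_yA_gv) + U_bs·F_u·A_nt = 522.8 kN → 392 kN.
Block shear governs: 392 kN.

392 kN (block shear governs)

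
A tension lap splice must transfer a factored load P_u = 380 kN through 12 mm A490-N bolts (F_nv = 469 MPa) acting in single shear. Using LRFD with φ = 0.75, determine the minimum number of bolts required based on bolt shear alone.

10 bolts

A_b = π·12²/4 = 113.1 mm².
Per-bolt design strength φR_n = 0.75 × 469 × 113.1 × 1 / 1000 = 39.78 kN.
n ≥ 380 / 39.78 = 9.552 → use 10 bolts.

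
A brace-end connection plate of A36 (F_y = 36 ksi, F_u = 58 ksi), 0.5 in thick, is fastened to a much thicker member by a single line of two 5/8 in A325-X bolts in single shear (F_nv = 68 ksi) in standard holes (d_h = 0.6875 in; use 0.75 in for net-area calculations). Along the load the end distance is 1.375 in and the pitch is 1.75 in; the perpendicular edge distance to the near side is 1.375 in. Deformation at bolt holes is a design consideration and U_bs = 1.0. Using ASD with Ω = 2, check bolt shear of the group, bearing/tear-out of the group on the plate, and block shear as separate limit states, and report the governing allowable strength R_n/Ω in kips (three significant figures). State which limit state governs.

20.9 kips (bolt shear governs)

Bolt shear: A_b = π·0.625²/4 = 0.3068 in²; R_n = 68 × 0.3068 × 2 × 1 = 41.72 kips → 41.72 / 2 = 20.9 kips.
Bearing: edge l_c = 1.031, r_n = 35.89 kips; interior l_c = 1.062, r_n = 36.97 kips; R_n = 35.89 + 1·36.97 = 72.86 kips → 36.4 kips.
Block shear: A_gv = 1.562, A_nv = 1, A_nt = 0.5 in²; R_n = min(0.6F_uA_nv, 0.6F_yA_gv) + U_bs·F_u·A_nt = 62.75 kips → 31.4 kips.
Bolt shear governs: 20.9 kips.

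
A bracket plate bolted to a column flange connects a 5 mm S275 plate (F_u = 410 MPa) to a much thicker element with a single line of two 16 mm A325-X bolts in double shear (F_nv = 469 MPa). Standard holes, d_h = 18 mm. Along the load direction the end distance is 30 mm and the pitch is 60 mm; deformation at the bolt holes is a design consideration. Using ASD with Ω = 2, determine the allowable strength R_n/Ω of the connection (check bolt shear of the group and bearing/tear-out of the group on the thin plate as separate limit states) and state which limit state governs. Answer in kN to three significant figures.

65.2 kN (bearing governs)

Bolt shear: A_b = π·16²/4 = 201.1 mm²; R_n = 469 × 201.1 × 2 × 2 / 1000 = 377.2 kN → 377.2 / 2 = 189 kN.
Bearing (1.2 l_c t F_u ≤ 2.4 d t F_u): upper limit = 2.4·16·5·410 / 1000 = 78.72 kN.
  Edge l_c = 30 − 18/2 = 21 → r_n = 51.66 kN; interior l_c = 60 − 18 = 42 → r_n = 78.72 kN.
  R_n,bearing = 1·51.66 + 1·78.72 = 130.4 kN → 130.4 / 2 = 65.2 kN.
Bearing governs: 65.2 kN.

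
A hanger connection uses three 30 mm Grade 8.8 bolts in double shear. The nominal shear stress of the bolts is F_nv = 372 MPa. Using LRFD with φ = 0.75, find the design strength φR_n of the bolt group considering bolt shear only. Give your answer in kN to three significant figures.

A_b = π × 30² / 4 = 706.9 mm².
R_n = F_nv · A_b · n · n_s = 372 × 706.9 × 3 × 2 / 1000 = 1578 kN.
Design strength φR_n = 0.75 × 1578 = 1180 kN.

1180 kN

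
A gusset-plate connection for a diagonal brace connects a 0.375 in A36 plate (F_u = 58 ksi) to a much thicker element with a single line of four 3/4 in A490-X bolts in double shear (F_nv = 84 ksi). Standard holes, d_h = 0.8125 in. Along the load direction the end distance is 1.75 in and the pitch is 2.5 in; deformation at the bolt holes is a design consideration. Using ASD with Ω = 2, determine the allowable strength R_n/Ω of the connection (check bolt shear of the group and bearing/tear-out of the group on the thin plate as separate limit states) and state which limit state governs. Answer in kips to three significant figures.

76.3 kips (bearing governs)

Bolt shear: A_b = π·0.75²/4 = 0.4418 in²; R_n = 84 × 0.4418 × 4 × 2 = 296.9 kips → 296.9 / 2 = 148 kips.
Bearing (1.2 l_c t F_u ≤ 2.4 d t F_u): upper limit = 2.4·0.75·0.375·58 = 39.15 kips.
  Edge l_c = 1.75 − 0.8125/2 = 1.344 → r_n = 35.07 kips; interior l_c = 2.5 − 0.8125 = 1.688 → r_n = 39.15 kips.
  R_n,bearing = 1·35.07 + 3·39.15 = 152.5 kips → 152.5 / 2 = 76.3 kips.
Bearing governs: 76.3 kips.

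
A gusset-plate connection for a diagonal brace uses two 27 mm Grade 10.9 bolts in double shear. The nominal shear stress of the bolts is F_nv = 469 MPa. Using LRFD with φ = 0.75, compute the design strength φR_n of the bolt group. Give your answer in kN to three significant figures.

A_b = π × 27² / 4 = 572.6 mm².
R_n = F_nv · A_b · n · n_s = 469 × 572.6 × 2 × 2 / 1000 = 1074 kN.
Design strength φR_n = 0.75 × 1074 = 806 kN.

806 kN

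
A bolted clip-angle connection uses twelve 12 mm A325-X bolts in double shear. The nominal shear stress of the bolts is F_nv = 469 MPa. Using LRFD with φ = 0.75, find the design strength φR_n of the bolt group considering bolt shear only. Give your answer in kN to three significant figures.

955 kN

A_b = π × 12² / 4 = 113.1 mm².
R_n = F_nv · A_b · n · n_s = 469 × 113.1 × 12 × 2 / 1000 = 1273 kN.
Design strength φR_n = 0.75 × 1273 = 955 kN.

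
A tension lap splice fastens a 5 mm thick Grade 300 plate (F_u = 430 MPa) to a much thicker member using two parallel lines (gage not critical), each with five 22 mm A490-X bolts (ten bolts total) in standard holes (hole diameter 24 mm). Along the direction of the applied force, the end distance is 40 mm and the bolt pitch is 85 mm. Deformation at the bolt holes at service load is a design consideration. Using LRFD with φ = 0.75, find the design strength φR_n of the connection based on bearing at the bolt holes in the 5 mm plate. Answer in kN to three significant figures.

Per bolt r_n = 1.2 l_c t F_u ≤ 2.4 d t F_u; upper limit = 2.4 × 22 × 5 × 430 / 1000 = 113.5 kN.
Edge bolt: l_c = 40 − 24/2 = 28 mm → 1.2 × 28 × 5 × 430 / 1000 = 72.24 → r_n = 72.24 kN.
Interior bolts: l_c = 85 − 24 = 61 mm → 1.2 × 61 × 5 × 430 / 1000 = 157.4 → r_n = 113.5 kN.
R_n = 2 × 72.24 + 8 × 113.5 = 1053 kN.
Design strength φR_n = 0.75 × 1053 = 789 kN.

789 kN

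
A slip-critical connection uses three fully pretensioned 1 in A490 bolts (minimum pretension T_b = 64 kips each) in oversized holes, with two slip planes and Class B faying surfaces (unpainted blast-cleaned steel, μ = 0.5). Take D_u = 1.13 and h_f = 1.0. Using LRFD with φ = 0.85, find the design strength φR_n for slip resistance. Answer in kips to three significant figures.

184 kips

R_n = μ · D_u · h_f · T_b · n_s · n_b = 0.5 × 1.13 × 1.0 × 64 × 2 × 3 = 217 kips.
Design strength φR_n = 0.85 × 217 = 184 kips.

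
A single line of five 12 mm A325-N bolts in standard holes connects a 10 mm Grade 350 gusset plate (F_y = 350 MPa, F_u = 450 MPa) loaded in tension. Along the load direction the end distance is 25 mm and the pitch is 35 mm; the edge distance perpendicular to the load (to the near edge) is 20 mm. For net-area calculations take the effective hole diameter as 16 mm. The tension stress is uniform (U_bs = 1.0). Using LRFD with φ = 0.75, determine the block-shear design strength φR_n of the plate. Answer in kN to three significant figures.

Shear plane L_v = 25 + 4·35 = 165 mm; A_gv = 165 × 10 = 1650 mm².
A_nv = (165 − 4.5·16) × 10 = 930 mm².
A_nt = (20 − 0.5·16) × 10 = 120 mm².
0.6 F_u A_nv = 251.1 kN; 0.6 F_y A_gv = 346.5 kN → shear rupture governs the shear term.
R_n = 251.1 + 1.0 × 450 × 120 / 1000 = 305.1 kN.
Design strength φR_n = 0.75 × 305.1 = 229 kN.

229 kN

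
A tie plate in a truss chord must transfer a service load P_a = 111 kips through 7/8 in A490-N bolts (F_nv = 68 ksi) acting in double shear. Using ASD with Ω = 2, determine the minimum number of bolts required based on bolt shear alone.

A_b = π·0.875²/4 = 0.6013 in².
Per-bolt allowable strength R_n/Ω = 68 × 0.6013 × 2 / 2 = 40.89 kips.
n ≥ 111 / 40.89 = 2.715 → use 3 bolts.

3 bolts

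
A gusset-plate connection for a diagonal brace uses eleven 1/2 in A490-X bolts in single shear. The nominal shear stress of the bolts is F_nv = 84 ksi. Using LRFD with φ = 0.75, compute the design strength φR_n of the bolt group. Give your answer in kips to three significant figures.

A_b = π × 0.5² / 4 = 0.1963 in².
R_n = F_nv · A_b · n · n_s = 84 × 0.1963 × 11 × 1 = 181.4 kips.
Design strength φR_n = 0.75 × 181.4 = 136 kips.

136 kips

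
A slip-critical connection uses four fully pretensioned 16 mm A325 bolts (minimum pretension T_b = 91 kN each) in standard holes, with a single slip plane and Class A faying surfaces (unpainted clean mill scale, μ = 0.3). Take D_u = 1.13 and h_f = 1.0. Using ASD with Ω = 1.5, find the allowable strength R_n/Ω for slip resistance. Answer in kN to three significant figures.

R_n = μ · D_u · h_f · T_b · n_s · n_b = 0.3 × 1.13 × 1.0 × 91 × 1 × 4 = 123.4 kN.
Allowable strength R_n/Ω = 123.4 / 1.5 = 82.3 kN.

82.3 kN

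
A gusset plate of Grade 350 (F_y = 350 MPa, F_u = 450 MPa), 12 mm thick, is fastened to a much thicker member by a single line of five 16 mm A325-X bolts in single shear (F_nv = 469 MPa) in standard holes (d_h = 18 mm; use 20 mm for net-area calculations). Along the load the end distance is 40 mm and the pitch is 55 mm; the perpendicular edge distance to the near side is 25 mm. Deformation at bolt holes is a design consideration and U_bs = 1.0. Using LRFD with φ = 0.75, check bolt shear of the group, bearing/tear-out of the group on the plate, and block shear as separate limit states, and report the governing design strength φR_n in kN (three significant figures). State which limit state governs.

354 kN (bolt shear governs)

Bolt shear: A_b = π·16²/4 = 201.1 mm²; R_n = 469 × 201.1 × 5 × 1 / 1000 = 471.5 kN → 0.75 × 471.5 = 354 kN.
Bearing: edge l_c = 31, r_n = 200.9 kN; interior l_c = 37, r_n = 207.4 kN; R_n = 200.9 + 4·207.4 = 1030 kN → 773 kN.
Block shear: A_gv = 3120, A_nv = 2040, A_nt = 180 mm²; R_n = min(0.6F_uA_nv, 0.6F_yA_gv) + U_bs·F_u·A_nt = 631.8 kN → 474 kN.
Bolt shear governs: 354 kN.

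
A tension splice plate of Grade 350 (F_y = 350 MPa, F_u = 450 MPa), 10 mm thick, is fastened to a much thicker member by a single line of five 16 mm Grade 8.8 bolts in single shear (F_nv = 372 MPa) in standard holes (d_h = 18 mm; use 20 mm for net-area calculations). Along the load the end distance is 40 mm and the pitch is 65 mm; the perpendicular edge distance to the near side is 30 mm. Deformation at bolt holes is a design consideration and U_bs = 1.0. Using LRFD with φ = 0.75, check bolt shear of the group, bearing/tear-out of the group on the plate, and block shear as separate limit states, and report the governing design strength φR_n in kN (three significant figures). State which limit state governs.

280 kN (bolt shear governs)

Bolt shear: A_b = π·16²/4 = 201.1 mm²; R_n = 372 × 201.1 × 5 × 1 / 1000 = 374 kN → 0.75 × 374 = 280 kN.
Bearing: edge l_c = 31, r_n = 167.4 kN; interior l_c = 47, r_n = 172.8 kN; R_n = 167.4 + 4·172.8 = 858.6 kN → 644 kN.
Block shear: A_gv = 3000, A_nv = 2100, A_nt = 200 mm²; R_n = min(0.6F_uA_nv, 0.6F_yA_gv) + U_bs·F_u·A_nt = 657 kN → 493 kN.
Bolt shear governs: 280 kN.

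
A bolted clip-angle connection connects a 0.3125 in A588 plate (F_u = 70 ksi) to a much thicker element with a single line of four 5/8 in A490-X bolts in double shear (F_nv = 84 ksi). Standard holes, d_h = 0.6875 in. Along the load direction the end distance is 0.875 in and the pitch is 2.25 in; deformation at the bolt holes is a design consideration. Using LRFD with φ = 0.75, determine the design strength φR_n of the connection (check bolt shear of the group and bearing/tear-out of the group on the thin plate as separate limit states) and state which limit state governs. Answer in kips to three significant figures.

Bolt shear: A_b = π·0.625²/4 = 0.3068 in²; R_n = 84 × 0.3068 × 4 × 2 = 206.2 kips → 0.75 × 206.2 = 155 kips.
Bearing (1.2 l_c t F_u ≤ 2.4 d t F_u): upper limit = 2.4·0.625·0.3125·70 = 32.81 kips.
  Edge l_c = 0.875 − 0.6875/2 = 0.5312 → r_n = 13.95 kips; interior l_c = 2.25 − 0.6875 = 1.562 → r_n = 32.81 kips.
  R_n,bearing = 1·13.95 + 3·32.81 = 112.4 kips → 0.75 × 112.4 = 84.3 kips.
Bearing governs: 84.3 kips.

84.3 kips (bearing governs)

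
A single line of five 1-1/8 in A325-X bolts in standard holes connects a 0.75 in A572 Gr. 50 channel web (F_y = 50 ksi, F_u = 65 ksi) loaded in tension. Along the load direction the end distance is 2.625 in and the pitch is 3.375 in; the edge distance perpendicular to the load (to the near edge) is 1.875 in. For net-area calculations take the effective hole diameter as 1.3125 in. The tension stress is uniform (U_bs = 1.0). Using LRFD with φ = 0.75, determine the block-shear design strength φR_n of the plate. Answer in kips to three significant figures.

Shear plane L_v = 2.625 + 4·3.375 = 16.12 in; A_gv = 16.12 × 0.75 = 12.09 in².
A_nv = (16.12 − 4.5·1.3125) × 0.75 = 7.664 in².
A_nt = (1.875 − 0.5·1.3125) × 0.75 = 0.9141 in².
0.6 F_u A_nv = 298.9 kips; 0.6 F_y A_gv = 362.8 kips → shear rupture governs the shear term.
R_n = 298.9 + 1.0 × 65 × 0.9141 = 358.3 kips.
Design strength φR_n = 0.75 × 358.3 = 269 kips.

269 kips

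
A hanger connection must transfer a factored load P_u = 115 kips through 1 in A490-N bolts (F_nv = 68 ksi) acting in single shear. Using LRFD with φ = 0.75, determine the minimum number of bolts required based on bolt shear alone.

A_b = π·1²/4 = 0.7854 in².
Per-bolt design strength φR_n = 0.75 × 68 × 0.7854 × 1 = 40.06 kips.
n ≥ 115 / 40.06 = 2.871 → use 3 bolts.

3 bolts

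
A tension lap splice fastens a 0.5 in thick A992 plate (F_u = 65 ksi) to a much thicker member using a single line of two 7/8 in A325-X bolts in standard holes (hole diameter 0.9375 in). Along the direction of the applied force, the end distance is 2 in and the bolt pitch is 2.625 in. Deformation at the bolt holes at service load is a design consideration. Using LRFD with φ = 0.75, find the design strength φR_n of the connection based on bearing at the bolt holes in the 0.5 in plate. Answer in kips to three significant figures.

Per bolt r_n = 1.2 l_c t F_u ≤ 2.4 d t F_u; upper limit = 2.4 × 0.875 × 0.5 × 65 = 68.25 kips.
Edge bolt: l_c = 2 − 0.9375/2 = 1.531 in → 1.2 × 1.531 × 0.5 × 65 = 59.72 → r_n = 59.72 kips.
Interior bolts: l_c = 2.625 − 0.9375 = 1.688 in → 1.2 × 1.688 × 0.5 × 65 = 65.81 → r_n = 65.81 kips.
R_n = 1 × 59.72 + 1 × 65.81 = 125.5 kips.
Design strength φR_n = 0.75 × 125.5 = 94.1 kips.

94.1 kips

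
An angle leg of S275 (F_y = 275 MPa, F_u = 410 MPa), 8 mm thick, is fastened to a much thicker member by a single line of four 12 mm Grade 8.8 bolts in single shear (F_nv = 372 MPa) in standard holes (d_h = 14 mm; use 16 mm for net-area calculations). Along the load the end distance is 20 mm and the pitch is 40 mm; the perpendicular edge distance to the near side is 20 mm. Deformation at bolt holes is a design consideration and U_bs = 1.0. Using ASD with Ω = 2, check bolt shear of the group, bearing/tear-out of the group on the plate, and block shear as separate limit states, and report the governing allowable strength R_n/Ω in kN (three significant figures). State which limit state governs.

84.1 kN (bolt shear governs)

Bolt shear: A_b = π·12²/4 = 113.1 mm²; R_n = 372 × 113.1 × 4 × 1 / 1000 = 168.3 kN → 168.3 / 2 = 84.1 kN.
Bearing: edge l_c = 13, r_n = 51.17 kN; interior l_c = 26, r_n = 94.46 kN; R_n = 51.17 + 3·94.46 = 334.6 kN → 167 kN.
Block shear: A_gv = 1120, A_nv = 672, A_nt = 96 mm²; R_n = min(0.6F_uA_nv, 0.6F_yA_gv) + U_bs·F_u·A_nt = 204.7 kN → 102 kN.
Bolt shear governs: 84.1 kN.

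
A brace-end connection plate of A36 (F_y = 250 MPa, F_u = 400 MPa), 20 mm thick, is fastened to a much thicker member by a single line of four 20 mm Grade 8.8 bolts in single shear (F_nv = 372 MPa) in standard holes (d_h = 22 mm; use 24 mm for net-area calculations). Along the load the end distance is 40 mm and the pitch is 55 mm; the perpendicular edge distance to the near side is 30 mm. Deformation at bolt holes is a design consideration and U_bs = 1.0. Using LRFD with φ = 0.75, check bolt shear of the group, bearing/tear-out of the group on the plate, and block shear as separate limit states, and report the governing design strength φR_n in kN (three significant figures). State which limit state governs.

351 kN (bolt shear governs)

Bolt shear: A_b = π·20²/4 = 314.2 mm²; R_n = 372 × 314.2 × 4 × 1 / 1000 = 467.5 kN → 0.75 × 467.5 = 351 kN.
Bearing: edge l_c = 29, r_n = 278.4 kN; interior l_c = 33, r_n = 316.8 kN; R_n = 278.4 + 3·316.8 = 1229 kN → 922 kN.
Block shear: A_gv = 4100, A_nv = 2420, A_nt = 360 mm²; R_n = min(0.6F_uA_nv, 0.6F_yA_gv) + U_bs·F_u·A_nt = 724.8 kN → 544 kN.
Bolt shear governs: 351 kN.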